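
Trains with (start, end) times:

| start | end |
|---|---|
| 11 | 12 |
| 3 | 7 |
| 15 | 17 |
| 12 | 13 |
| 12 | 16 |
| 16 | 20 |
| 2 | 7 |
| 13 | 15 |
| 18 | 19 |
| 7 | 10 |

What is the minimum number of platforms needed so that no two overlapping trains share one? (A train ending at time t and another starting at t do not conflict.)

2

Count concurrent intervals with a sweep; the peak is the room count.
starts: [2, 3, 7, 11, 12, 12, 13, 15, 16, 18]
ends:   [7, 7, 10, 12, 13, 15, 16, 17, 19, 20]
s2→1 s3→2  — peak 2.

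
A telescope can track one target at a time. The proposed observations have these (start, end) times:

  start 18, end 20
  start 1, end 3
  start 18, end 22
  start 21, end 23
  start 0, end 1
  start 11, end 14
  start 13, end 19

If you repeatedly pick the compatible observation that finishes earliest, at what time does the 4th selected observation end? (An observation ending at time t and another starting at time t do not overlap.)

20

Sorted by end: (0,1)  (1,3)  (11,14)  (13,19)  (18,20)  (18,22)  (21,23)
take (0,1); take (1,3); take (11,14); take (18,20); take (21,23).
Selected: (0,1) (1,3) (11,14) (18,20) (21,23)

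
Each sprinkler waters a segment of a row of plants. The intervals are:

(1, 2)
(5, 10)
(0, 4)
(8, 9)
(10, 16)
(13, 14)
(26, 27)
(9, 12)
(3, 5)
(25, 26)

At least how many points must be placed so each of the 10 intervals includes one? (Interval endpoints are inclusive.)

Sort by right endpoint; whenever an interval is uncovered, place a point at its right end.
Sorted: [1,2] [0,4] [3,5] [8,9] [5,10] [9,12] [13,14] [10,16] [25,26] [26,27]
{[1,2],[0,4]} hit by 2; {[3,5]} hit by 5; {[8,9],[5,10],[9,12]} hit by 9; {[13,14],[10,16]} hit by 14; {[25,26],[26,27]} hit by 26.
Points: 2, 5, 9, 14, 26 (5 total).

5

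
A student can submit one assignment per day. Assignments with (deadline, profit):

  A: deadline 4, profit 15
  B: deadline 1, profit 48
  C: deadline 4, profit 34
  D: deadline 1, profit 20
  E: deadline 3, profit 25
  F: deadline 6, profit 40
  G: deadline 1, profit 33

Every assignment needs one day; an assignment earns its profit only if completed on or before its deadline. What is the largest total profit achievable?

162

Sort by profit descending; place each in the latest free slot ≤ its deadline.
By profit: B(d1,48), F(d6,40), C(d4,34), G(d1,33), E(d3,25), D(d1,20), A(d4,15)
B→slot 1; F→slot 6; C→slot 4; G skipped; E→slot 3; D skipped; A→slot 2.
Profit = 48 + 15 + 25 + 34 + 40 = 162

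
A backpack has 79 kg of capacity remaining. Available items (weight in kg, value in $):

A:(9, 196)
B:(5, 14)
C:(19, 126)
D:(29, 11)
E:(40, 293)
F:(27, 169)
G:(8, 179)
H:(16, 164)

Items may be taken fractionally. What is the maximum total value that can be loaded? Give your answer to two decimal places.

871.79

Greedy by value/weight ratio, highest first.
Ratios (sorted): G 22.38, A 21.78, H 10.25, E 7.33, C 6.63, F 6.26, B 2.80, D 0.38
take G (8 @ 179); take A (9 @ 196); take H (16 @ 164); take E (40 @ 293); take 6/19 of C → 39.79. Capacity used 79/79.
Total value = 871.79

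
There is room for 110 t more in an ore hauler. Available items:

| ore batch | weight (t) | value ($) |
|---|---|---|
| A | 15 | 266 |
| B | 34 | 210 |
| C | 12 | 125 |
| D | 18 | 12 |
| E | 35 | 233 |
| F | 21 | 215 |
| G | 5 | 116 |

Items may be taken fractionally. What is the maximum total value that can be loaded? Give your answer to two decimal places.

Greedy by value/weight ratio, highest first.
Ratios (sorted): G 23.20, A 17.73, C 10.42, F 10.24, E 6.66, B 6.18, D 0.67
take G (5 @ 116); take A (15 @ 266); take C (12 @ 125); take F (21 @ 215); take E (35 @ 233); take 22/34 of B → 135.88. Capacity used 110/110.
Total value = 1090.88

1090.88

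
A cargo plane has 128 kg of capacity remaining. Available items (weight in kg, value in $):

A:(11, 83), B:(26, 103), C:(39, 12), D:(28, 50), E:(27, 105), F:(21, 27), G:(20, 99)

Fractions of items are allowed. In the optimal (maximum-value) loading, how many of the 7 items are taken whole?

5

Order: A (83/11=7.55) > G (99/20=4.95) > B (103/26=3.96) > E (105/27=3.89) > D (50/28=1.79) > F (27/21=1.29) > C (12/39=0.31)
Fill: take A (11 @ 83) → take G (20 @ 99) → take B (26 @ 103) → take E (27 @ 105) → take D (28 @ 50) → take 16/21 of F → 20.57; 128/128 used.
5 item(s) taken whole; one partial (take 16/21 of F).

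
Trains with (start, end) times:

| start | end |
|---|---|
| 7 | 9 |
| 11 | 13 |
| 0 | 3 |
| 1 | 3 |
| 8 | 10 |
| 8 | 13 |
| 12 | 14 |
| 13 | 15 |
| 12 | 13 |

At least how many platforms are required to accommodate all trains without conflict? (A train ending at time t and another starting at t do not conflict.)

The answer is the maximum number of intervals overlapping at any instant.
Events (time:±→running): 0:+→1 1:+→2 3:-→1 3:-→0 7:+→1 8:+→2 8:+→3 9:-→2 10:-→1 11:+→2 12:+→3 12:+→4 … peak 4.

4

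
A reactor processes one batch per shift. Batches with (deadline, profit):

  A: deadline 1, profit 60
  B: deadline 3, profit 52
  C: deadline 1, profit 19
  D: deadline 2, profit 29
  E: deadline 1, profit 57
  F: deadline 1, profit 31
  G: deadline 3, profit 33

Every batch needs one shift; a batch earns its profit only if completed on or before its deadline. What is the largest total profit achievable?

Take jobs in profit order; each goes to the latest open slot no later than its deadline.
By profit: A(d1,60), E(d1,57), B(d3,52), G(d3,33), F(d1,31), D(d2,29), C(d1,19)
A→slot 1; E skipped; B→slot 3; G→slot 2; F skipped; D skipped; C skipped.
Profit = 60 + 33 + 52 = 145

145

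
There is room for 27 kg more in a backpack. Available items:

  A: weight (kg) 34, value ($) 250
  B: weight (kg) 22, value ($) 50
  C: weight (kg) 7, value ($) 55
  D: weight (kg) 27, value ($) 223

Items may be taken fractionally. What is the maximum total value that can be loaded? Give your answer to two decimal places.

Sort by value per unit weight and fill in that order.
Ratios (sorted): D 8.26, C 7.86, A 7.35, B 2.27
take D (27 @ 223). Capacity used 27/27.
Total value = 223.00

223.00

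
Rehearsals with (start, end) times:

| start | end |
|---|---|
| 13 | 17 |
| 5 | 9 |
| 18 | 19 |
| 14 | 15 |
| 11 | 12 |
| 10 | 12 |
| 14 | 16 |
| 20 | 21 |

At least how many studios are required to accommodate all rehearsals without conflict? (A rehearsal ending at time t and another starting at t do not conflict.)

Count concurrent intervals with a sweep; the peak is the room count.
starts: [5, 10, 11, 13, 14, 14, 18, 20]
ends:   [9, 12, 12, 15, 16, 17, 19, 21]
s5→1 e9→0 s10→1 s11→2 e12→1 e12→0 s13→1 s14→2 s14→3  — peak 3.

3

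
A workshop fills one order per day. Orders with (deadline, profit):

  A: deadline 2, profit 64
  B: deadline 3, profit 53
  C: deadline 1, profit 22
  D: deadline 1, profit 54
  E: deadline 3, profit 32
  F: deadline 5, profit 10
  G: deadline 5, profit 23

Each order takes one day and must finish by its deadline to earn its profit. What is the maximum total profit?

Sort by profit descending; place each in the latest free slot ≤ its deadline.
By profit: A(d2,64), D(d1,54), B(d3,53), E(d3,32), G(d5,23), C(d1,22), F(d5,10)
A→slot 2; D→slot 1; B→slot 3; E skipped; G→slot 5; C skipped; F→slot 4.
Profit = 54 + 64 + 53 + 10 + 23 = 204

204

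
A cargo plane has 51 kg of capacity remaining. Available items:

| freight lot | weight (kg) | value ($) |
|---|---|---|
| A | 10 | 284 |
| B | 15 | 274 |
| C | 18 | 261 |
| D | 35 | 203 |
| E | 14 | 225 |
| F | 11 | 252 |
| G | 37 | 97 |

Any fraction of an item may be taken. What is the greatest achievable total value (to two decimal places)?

Sort by value per unit weight and fill in that order.
Ratios (sorted): A 28.40, F 22.91, B 18.27, E 16.07, C 14.50, D 5.80, G 2.62
take A (10 @ 284); take F (11 @ 252); take B (15 @ 274); take E (14 @ 225); take 1/18 of C → 14.50. Capacity used 51/51.
Total value = 1049.50

1049.50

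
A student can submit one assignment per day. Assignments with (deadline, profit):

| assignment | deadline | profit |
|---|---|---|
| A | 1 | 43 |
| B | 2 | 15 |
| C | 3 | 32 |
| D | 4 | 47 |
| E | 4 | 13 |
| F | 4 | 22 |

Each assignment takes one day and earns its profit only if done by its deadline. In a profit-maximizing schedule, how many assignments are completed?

4

Sort by profit descending; place each in the latest free slot ≤ its deadline.
Profit order: D=47 A=43 C=32 F=22 B=15 E=13
Assign: D→slot 4, A→slot 1, C→slot 3, F→slot 2, B skipped, E skipped.
Slots: [1:A] [2:F] [3:C] [4:D]
4 of 6 scheduled.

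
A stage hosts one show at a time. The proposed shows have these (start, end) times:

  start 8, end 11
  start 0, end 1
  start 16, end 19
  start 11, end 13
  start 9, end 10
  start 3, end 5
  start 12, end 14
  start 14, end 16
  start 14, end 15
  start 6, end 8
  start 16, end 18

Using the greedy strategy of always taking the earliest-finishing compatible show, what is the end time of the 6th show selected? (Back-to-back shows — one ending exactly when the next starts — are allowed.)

Sort by end time and greedily take each interval whose start is ≥ the last chosen end.
By end time: (0,1), (3,5), (6,8), (9,10), (8,11), (11,13), (12,14), (14,15), (14,16), (16,18), (16,19).
Pick (0,1); next start ≥ 1 → (3,5); next start ≥ 5 → (6,8); next start ≥ 8 → (9,10); next start ≥ 10 → (11,13); next start ≥ 13 → (14,15); next start ≥ 15 → (16,18).
Selected: (0,1) (3,5) (6,8) (9,10) (11,13) (14,15) (16,18)

15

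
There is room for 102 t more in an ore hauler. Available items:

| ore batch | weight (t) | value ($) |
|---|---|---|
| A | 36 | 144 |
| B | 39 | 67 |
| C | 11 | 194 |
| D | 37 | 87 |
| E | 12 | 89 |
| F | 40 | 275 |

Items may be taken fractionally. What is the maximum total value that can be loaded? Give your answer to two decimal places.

Sort by value per unit weight and fill in that order.
Ratios (sorted): C 17.64, E 7.42, F 6.88, A 4.00, D 2.35, B 1.72
take C (11 @ 194); take E (12 @ 89); take F (40 @ 275); take A (36 @ 144); take 3/37 of D → 7.05. Capacity used 102/102.
Total value = 709.05

709.05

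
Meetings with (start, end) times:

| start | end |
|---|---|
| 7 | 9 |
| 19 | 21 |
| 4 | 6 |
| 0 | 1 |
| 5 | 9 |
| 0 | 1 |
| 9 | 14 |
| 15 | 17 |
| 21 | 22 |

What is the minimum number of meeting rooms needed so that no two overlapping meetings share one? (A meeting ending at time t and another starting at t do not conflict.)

Count concurrent intervals with a sweep; the peak is the room count.
Events (time:±→running): 0:+→1 0:+→2 … peak 2.

2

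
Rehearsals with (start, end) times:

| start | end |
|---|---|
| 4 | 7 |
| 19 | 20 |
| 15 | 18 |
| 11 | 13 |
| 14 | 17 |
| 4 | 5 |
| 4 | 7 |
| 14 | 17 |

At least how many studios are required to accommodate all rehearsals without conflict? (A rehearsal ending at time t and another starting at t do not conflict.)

starts: [4, 4, 4, 11, 14, 14, 15, 19]
ends:   [5, 7, 7, 13, 17, 17, 18, 20]
s4→1 s4→2 s4→3  — peak 3.

3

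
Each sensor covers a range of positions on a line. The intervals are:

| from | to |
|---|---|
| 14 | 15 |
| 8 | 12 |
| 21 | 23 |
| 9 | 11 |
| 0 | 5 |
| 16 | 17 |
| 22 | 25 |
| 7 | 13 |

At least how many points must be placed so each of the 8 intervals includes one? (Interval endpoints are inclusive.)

5

Process intervals by earliest right end; each time one isn't hit yet, stab at its right endpoint.
By right end: [0,5]  [9,11]  [8,12]  [7,13]  [14,15]  [16,17]  [21,23]  [22,25]
[0,5] uncovered → point at 5; [9,11] uncovered → point at 11; [14,15] uncovered → point at 15; [16,17] uncovered → point at 17; [21,23] uncovered → point at 23.
Points: 5, 11, 15, 17, 23 (5 total).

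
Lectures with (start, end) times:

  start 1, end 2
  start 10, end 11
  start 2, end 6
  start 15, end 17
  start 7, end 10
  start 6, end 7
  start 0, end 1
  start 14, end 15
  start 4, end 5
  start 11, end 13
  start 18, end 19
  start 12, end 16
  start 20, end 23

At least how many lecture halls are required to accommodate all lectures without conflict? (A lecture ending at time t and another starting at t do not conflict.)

2

Events (time:±→running): 0:+→1 1:-→0 1:+→1 2:-→0 2:+→1 4:+→2 … peak 2.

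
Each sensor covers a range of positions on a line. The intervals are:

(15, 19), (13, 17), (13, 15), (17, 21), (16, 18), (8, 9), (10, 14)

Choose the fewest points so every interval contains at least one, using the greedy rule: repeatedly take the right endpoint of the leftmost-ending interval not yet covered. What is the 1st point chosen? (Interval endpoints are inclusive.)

Sorted: [8,9] [10,14] [13,15] [13,17] [16,18] [15,19] [17,21]
{[8,9]} hit by 9; {[10,14],[13,15],[13,17]} hit by 14; {[16,18],[15,19],[17,21]} hit by 18.
Points: 9, 14, 18 (3 total).

9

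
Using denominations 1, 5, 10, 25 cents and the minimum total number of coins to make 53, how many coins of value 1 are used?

3

Use the largest denomination that fits, subtract, and repeat.
53 − 2×25→3 − 3×1→0
Count of 1: 3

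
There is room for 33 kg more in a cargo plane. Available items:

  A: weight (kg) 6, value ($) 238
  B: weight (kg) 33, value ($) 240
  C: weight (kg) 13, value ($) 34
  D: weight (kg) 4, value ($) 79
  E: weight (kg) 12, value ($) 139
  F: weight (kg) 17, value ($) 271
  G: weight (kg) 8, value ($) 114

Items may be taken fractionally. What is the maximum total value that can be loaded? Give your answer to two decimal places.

Sort by value per unit weight and fill in that order.
Ratios (sorted): A 39.67, D 19.75, F 15.94, G 14.25, E 11.58, B 7.27, C 2.62
take A (6 @ 238); take D (4 @ 79); take F (17 @ 271); take 6/8 of G → 85.50. Capacity used 33/33.
Total value = 673.50

673.50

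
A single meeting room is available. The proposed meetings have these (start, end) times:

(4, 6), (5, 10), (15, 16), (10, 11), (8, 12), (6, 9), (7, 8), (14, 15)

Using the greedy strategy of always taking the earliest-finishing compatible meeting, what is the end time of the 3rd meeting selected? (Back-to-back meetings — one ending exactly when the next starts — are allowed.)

Sort by end time and greedily take each interval whose start is ≥ the last chosen end.
By end time: (4,6), (7,8), (6,9), (5,10), (10,11), (8,12), (14,15), (15,16).
Pick (4,6); next start ≥ 6 → (7,8); next start ≥ 8 → (10,11); next start ≥ 11 → (14,15); next start ≥ 15 → (15,16).
Selected: (4,6) (7,8) (10,11) (14,15) (15,16)

11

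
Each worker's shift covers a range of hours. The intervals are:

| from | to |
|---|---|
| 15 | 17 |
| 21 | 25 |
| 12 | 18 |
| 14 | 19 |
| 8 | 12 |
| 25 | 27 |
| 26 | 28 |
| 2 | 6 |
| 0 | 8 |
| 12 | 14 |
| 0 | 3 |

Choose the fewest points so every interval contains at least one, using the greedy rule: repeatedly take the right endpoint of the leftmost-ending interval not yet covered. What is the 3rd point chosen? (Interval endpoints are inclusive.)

Process intervals by earliest right end; each time one isn't hit yet, stab at its right endpoint.
Sorted: [0,3] [2,6] [0,8] [8,12] [12,14] [15,17] [12,18] [14,19] [21,25] [25,27] [26,28]
{[0,3],[2,6],[0,8]} hit by 3; {[8,12],[12,14]} hit by 12; {[15,17],[12,18],[14,19]} hit by 17; {[21,25],[25,27]} hit by 25; {[26,28]} hit by 28.
Points: 3, 12, 17, 25, 28 (5 total).

17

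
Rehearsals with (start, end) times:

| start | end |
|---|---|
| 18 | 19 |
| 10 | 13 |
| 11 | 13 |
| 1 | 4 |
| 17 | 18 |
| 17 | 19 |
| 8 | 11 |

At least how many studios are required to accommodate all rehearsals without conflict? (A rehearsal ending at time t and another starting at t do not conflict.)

Events (time:±→running): 1:+→1 4:-→0 8:+→1 10:+→2 … peak 2.

2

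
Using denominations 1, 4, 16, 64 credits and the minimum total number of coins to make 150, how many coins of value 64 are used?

Use the largest denomination that fits, subtract, and repeat.
150 = 2×64 + 1×16 + 1×4 + 2×1
Count of 64: 2

2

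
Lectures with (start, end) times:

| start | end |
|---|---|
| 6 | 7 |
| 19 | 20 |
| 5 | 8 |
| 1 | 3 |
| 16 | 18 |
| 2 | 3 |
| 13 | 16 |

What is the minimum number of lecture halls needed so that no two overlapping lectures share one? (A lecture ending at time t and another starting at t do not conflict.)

Count concurrent intervals with a sweep; the peak is the room count.
starts: [1, 2, 5, 6, 13, 16, 19]
ends:   [3, 3, 7, 8, 16, 18, 20]
s1→1 s2→2  — peak 2.

2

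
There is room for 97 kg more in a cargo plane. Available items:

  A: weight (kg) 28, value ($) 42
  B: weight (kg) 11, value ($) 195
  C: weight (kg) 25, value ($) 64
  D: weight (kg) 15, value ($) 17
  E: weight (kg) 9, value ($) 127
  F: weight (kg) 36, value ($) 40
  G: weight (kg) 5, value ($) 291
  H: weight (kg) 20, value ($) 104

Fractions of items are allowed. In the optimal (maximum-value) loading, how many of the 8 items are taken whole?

Greedy by value/weight ratio, highest first.
Ratios (sorted): G 58.20, B 17.73, E 14.11, H 5.20, C 2.56, A 1.50, D 1.13, F 1.11
take G (5 @ 291); take B (11 @ 195); take E (9 @ 127); take H (20 @ 104); take C (25 @ 64); take 27/28 of A → 40.50. Capacity used 97/97.
5 item(s) taken whole; one partial (take 27/28 of A).

5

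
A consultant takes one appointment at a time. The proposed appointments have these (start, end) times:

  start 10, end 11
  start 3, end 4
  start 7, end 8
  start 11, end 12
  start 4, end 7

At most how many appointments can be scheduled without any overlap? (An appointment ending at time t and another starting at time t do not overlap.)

5

Order by finish time; keep every interval that doesn't clash with the previous kept one.
Sorted by end: (3,4)  (4,7)  (7,8)  (10,11)  (11,12)
take (3,4); take (4,7); take (7,8); take (10,11); take (11,12).
Selected 5 appointments.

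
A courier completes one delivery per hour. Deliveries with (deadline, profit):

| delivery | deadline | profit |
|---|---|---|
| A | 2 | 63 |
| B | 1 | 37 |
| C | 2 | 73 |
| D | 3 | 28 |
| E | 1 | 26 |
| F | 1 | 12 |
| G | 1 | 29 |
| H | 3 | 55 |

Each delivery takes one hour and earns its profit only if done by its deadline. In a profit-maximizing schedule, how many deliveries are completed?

3

Profit order: C=73 A=63 H=55 B=37 G=29 D=28 E=26 F=12
Assign: C→slot 2, A→slot 1, H→slot 3, B skipped, G skipped, D skipped, E skipped, F skipped.
Slots: [1:A] [2:C] [3:H]
3 of 8 scheduled.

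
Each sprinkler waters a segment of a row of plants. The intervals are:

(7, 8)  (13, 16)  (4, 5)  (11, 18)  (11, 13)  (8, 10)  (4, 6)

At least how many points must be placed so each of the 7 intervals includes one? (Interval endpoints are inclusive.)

Sort by right endpoint; whenever an interval is uncovered, place a point at its right end.
By right end: [4,5]  [4,6]  [7,8]  [8,10]  [11,13]  [13,16]  [11,18]
[4,5] uncovered → point at 5; [7,8] uncovered → point at 8; [11,13] uncovered → point at 13.
Points: 5, 8, 13 (3 total).

3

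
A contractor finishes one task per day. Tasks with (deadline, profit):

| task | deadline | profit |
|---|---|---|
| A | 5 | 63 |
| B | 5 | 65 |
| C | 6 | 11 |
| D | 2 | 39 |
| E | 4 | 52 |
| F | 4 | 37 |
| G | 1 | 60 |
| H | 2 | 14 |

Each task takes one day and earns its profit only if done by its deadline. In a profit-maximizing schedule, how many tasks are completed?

Take jobs in profit order; each goes to the latest open slot no later than its deadline.
Profit order: B=65 A=63 G=60 E=52 D=39 F=37 H=14 C=11
Assign: B→slot 5, A→slot 4, G→slot 1, E→slot 3, D→slot 2, F skipped, H skipped, C→slot 6.
Slots: [1:G] [2:D] [3:E] [4:A] [5:B] [6:C]
6 of 8 scheduled.

6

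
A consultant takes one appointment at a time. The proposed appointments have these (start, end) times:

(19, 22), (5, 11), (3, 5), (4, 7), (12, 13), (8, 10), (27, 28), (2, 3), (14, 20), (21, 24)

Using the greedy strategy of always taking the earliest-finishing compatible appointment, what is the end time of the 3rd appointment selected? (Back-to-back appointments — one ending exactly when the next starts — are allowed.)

Greedy by earliest finish: after sorting by end time, pick each interval compatible with the last pick.
By end time: (2,3), (3,5), (4,7), (8,10), (5,11), (12,13), (14,20), (19,22), (21,24), (27,28).
Pick (2,3); next start ≥ 3 → (3,5); next start ≥ 5 → (8,10); next start ≥ 10 → (12,13); next start ≥ 13 → (14,20); next start ≥ 20 → (21,24); next start ≥ 24 → (27,28).
Selected: (2,3) (3,5) (8,10) (12,13) (14,20) (21,24) (27,28)

10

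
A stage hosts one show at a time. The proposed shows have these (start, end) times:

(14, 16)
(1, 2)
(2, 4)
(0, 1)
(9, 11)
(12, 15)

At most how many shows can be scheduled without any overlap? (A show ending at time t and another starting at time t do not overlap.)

5

By end time: (0,1), (1,2), (2,4), (9,11), (12,15), (14,16).
Pick (0,1); next start ≥ 1 → (1,2); next start ≥ 2 → (2,4); next start ≥ 4 → (9,11); next start ≥ 11 → (12,15).
Selected 5 shows.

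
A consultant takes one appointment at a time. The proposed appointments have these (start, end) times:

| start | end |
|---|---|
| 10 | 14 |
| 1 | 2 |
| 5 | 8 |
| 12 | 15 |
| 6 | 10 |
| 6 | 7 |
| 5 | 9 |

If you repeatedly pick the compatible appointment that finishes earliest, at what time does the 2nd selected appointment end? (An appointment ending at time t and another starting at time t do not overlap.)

7

Sort by end time and greedily take each interval whose start is ≥ the last chosen end.
Sorted by end: (1,2)  (6,7)  (5,8)  (5,9)  (6,10)  (10,14)  (12,15)
take (1,2); take (6,7); take (10,14); skip (12,15).
Selected: (1,2) (6,7) (10,14)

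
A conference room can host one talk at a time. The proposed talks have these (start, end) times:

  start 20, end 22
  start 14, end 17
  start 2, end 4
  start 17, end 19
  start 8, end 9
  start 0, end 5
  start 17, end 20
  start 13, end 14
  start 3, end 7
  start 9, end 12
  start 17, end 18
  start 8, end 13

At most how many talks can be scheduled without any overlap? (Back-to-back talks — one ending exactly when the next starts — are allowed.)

Sort by end time and greedily take each interval whose start is ≥ the last chosen end.
Sorted by end: (2,4)  (0,5)  (3,7)  (8,9)  (9,12)  (8,13)  (13,14)  (14,17)  (17,18)  (17,19)  (17,20)  (20,22)
take (2,4); skip (3,7); take (8,9); take (9,12); take (13,14); take (14,17); take (17,18); take (20,22).
Selected 7 talks.

7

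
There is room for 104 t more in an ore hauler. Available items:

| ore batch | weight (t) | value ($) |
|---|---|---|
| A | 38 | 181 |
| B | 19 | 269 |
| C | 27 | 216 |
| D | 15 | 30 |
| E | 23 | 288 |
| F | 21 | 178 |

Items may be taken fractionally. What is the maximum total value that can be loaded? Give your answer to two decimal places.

1017.68

Order: B (269/19=14.16) > E (288/23=12.52) > F (178/21=8.48) > C (216/27=8.00) > A (181/38=4.76) > D (30/15=2.00)
Fill: take B (19 @ 269) → take E (23 @ 288) → take F (21 @ 178) → take C (27 @ 216) → take 14/38 of A → 66.68; 104/104 used.
Total value = 1017.68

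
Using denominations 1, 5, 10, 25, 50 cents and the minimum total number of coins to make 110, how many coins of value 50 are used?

2

110 = 2×50 + 1×10
Count of 50: 2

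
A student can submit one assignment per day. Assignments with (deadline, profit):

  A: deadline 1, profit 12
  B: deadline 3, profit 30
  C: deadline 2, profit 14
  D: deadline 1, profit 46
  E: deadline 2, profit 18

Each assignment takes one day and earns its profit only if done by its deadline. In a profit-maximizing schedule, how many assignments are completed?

Profit order: D=46 B=30 E=18 C=14 A=12
Assign: D→slot 1, B→slot 3, E→slot 2, C skipped, A skipped.
Slots: [1:D] [2:E] [3:B]
3 of 5 scheduled.

3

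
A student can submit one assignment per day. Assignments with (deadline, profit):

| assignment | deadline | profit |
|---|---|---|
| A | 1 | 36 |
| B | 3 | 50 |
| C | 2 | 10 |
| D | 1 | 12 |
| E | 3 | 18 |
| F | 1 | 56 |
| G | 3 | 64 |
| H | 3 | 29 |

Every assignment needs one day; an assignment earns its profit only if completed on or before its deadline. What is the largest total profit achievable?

By profit: G(d3,64), F(d1,56), B(d3,50), A(d1,36), H(d3,29), E(d3,18), D(d1,12), C(d2,10)
G→slot 3; F→slot 1; B→slot 2; A skipped; H skipped; E skipped; D skipped; C skipped.
Profit = 56 + 50 + 64 = 170

170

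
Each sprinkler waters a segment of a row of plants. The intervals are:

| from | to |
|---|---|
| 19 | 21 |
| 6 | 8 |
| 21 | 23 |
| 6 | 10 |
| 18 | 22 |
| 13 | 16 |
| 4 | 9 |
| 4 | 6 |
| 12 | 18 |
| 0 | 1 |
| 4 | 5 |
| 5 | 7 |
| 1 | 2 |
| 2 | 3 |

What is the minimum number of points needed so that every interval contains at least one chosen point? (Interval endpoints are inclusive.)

6

Sorted: [0,1] [1,2] [2,3] [4,5] [4,6] [5,7] [6,8] [4,9] [6,10] [13,16] [12,18] [19,21] [18,22] [21,23]
{[0,1],[1,2]} hit by 1; {[2,3]} hit by 3; {[4,5],[4,6],[5,7]} hit by 5; {[6,8],[4,9],[6,10]} hit by 8; {[13,16],[12,18]} hit by 16; {[19,21],[18,22],[21,23]} hit by 21.
Points: 1, 3, 5, 8, 16, 21 (6 total).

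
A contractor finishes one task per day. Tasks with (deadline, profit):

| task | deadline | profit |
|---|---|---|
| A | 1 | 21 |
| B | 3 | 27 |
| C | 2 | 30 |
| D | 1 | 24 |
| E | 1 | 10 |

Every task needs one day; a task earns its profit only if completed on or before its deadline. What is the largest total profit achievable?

By profit: C(d2,30), B(d3,27), D(d1,24), A(d1,21), E(d1,10)
C→slot 2; B→slot 3; D→slot 1; A skipped; E skipped.
Profit = 24 + 30 + 27 = 81

81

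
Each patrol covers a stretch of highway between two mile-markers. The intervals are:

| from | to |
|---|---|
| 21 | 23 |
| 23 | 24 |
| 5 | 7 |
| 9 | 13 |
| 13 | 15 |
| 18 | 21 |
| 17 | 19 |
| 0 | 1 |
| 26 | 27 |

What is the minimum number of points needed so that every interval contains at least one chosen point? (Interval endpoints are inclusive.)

6

Sorted: [0,1] [5,7] [9,13] [13,15] [17,19] [18,21] [21,23] [23,24] [26,27]
{[0,1]} hit by 1; {[5,7]} hit by 7; {[9,13],[13,15]} hit by 13; {[17,19],[18,21]} hit by 19; {[21,23],[23,24]} hit by 23; {[26,27]} hit by 27.
Points: 1, 7, 13, 19, 23, 27 (6 total).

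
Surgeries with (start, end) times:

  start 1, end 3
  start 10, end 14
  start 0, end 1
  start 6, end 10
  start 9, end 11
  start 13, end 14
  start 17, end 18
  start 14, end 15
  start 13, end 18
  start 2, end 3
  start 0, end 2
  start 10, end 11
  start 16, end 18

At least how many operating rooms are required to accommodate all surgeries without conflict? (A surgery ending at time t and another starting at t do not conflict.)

Events (time:±→running): 0:+→1 0:+→2 1:-→1 1:+→2 2:-→1 2:+→2 3:-→1 3:-→0 6:+→1 9:+→2 10:-→1 10:+→2 10:+→3 … peak 3.

3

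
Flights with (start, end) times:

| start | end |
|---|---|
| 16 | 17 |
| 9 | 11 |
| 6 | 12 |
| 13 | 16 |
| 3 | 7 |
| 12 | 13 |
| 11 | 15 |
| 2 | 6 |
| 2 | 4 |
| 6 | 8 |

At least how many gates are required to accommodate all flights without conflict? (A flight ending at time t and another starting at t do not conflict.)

Events (time:±→running): 2:+→1 2:+→2 3:+→3 … peak 3.

3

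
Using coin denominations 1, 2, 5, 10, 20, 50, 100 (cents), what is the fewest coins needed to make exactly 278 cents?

7

Use the largest denomination that fits, subtract, and repeat.
278 − 2×100→78 − 1×50→28 − 1×20→8 − 1×5→3 − 1×2→1 − 1×1→0
Total coins = 2 + 1 + 1 + 1 + 1 + 1 = 7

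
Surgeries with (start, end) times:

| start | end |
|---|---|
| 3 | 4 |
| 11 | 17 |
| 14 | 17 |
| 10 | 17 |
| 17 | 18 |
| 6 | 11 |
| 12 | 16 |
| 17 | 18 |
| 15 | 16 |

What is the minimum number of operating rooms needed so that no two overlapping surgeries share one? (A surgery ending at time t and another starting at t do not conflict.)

5

Count concurrent intervals with a sweep; the peak is the room count.
starts: [3, 6, 10, 11, 12, 14, 15, 17, 17]
ends:   [4, 11, 16, 16, 17, 17, 17, 18, 18]
s3→1 e4→0 s6→1 s10→2 e11→1 s11→2 s12→3 s14→4 s15→5  — peak 5.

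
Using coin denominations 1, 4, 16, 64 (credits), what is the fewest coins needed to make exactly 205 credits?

7

Use the largest denomination that fits, subtract, and repeat.
205 = 3×64 + 3×4 + 1×1
Total coins = 3 + 3 + 1 = 7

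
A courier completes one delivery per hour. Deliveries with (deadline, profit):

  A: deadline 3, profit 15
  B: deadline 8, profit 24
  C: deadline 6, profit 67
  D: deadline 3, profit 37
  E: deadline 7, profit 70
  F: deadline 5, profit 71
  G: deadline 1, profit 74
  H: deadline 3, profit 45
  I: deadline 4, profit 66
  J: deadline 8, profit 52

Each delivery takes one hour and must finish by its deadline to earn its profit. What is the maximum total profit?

482

Take jobs in profit order; each goes to the latest open slot no later than its deadline.
Profit order: G=74 F=71 E=70 C=67 I=66 J=52 H=45 D=37 B=24 A=15
Assign: G→slot 1, F→slot 5, E→slot 7, C→slot 6, I→slot 4, J→slot 8, H→slot 3, D→slot 2, B skipped, A skipped.
Slots: [1:G] [2:D] [3:H] [4:I] [5:F] [6:C] [7:E] [8:J]
Profit = 74 + 37 + 45 + 66 + 71 + 67 + 70 + 52 = 482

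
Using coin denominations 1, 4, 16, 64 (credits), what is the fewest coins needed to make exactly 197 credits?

5

197 − 3×64→5 − 1×4→1 − 1×1→0
Total coins = 3 + 1 + 1 = 5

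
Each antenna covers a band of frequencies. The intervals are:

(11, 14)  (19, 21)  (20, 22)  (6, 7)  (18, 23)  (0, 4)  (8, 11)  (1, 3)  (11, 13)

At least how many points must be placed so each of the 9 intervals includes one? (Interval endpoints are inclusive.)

4

Sort by right endpoint; whenever an interval is uncovered, place a point at its right end.
Sorted: [1,3] [0,4] [6,7] [8,11] [11,13] [11,14] [19,21] [20,22] [18,23]
{[1,3],[0,4]} hit by 3; {[6,7]} hit by 7; {[8,11],[11,13],[11,14]} hit by 11; {[19,21],[20,22],[18,23]} hit by 21.
Points: 3, 7, 11, 21 (4 total).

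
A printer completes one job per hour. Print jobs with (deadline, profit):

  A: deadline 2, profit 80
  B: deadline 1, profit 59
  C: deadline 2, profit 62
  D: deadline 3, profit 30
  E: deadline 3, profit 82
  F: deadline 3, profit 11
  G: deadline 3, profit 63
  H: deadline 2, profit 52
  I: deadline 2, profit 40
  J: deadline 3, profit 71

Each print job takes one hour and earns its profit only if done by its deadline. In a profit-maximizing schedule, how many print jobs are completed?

By profit: E(d3,82), A(d2,80), J(d3,71), G(d3,63), C(d2,62), B(d1,59), H(d2,52), I(d2,40), D(d3,30), F(d3,11)
E→slot 3; A→slot 2; J→slot 1; G skipped; C skipped; B skipped; H skipped; I skipped; D skipped; F skipped.
3 of 10 scheduled.

3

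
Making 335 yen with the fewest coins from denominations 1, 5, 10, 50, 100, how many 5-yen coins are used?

1

Greedy: take as many of the largest coin as possible, then repeat with the remainder.
335 − 3×100→35 − 3×10→5 − 1×5→0
Count of 5: 1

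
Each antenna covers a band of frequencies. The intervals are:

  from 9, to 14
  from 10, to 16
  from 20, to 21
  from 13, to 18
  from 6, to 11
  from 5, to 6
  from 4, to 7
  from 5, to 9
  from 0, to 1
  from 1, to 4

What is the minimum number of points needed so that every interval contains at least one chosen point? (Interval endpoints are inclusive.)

Process intervals by earliest right end; each time one isn't hit yet, stab at its right endpoint.
Sorted: [0,1] [1,4] [5,6] [4,7] [5,9] [6,11] [9,14] [10,16] [13,18] [20,21]
{[0,1],[1,4]} hit by 1; {[5,6],[4,7],[5,9],[6,11]} hit by 6; {[9,14],[10,16],[13,18]} hit by 14; {[20,21]} hit by 21.
Points: 1, 6, 14, 21 (4 total).

4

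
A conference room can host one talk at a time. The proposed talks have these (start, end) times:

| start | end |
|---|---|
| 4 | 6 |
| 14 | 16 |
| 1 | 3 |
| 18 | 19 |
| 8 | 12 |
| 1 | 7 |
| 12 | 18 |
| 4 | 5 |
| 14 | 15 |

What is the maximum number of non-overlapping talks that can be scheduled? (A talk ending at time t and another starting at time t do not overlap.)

5

Order by finish time; keep every interval that doesn't clash with the previous kept one.
By end time: (1,3), (4,5), (4,6), (1,7), (8,12), (14,15), (14,16), (12,18), (18,19).
Pick (1,3); next start ≥ 3 → (4,5); next start ≥ 5 → (8,12); next start ≥ 12 → (14,15); next start ≥ 15 → (18,19).
Selected 5 talks.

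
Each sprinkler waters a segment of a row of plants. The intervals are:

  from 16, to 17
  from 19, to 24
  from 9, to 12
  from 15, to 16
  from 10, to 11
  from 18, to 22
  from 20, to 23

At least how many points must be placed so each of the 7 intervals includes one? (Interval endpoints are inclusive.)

3

Process intervals by earliest right end; each time one isn't hit yet, stab at its right endpoint.
By right end: [10,11]  [9,12]  [15,16]  [16,17]  [18,22]  [20,23]  [19,24]
[10,11] uncovered → point at 11; [15,16] uncovered → point at 16; [18,22] uncovered → point at 22.
Points: 11, 16, 22 (3 total).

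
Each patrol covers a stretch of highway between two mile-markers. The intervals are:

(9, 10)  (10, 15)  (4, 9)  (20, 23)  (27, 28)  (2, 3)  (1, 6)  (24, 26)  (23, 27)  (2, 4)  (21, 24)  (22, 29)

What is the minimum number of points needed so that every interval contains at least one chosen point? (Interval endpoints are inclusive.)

6

Sort by right endpoint; whenever an interval is uncovered, place a point at its right end.
By right end: [2,3]  [2,4]  [1,6]  [4,9]  [9,10]  [10,15]  [20,23]  [21,24]  [24,26]  [23,27]  [27,28]  [22,29]
[2,3] uncovered → point at 3; [4,9] uncovered → point at 9; [10,15] uncovered → point at 15; [20,23] uncovered → point at 23; [24,26] uncovered → point at 26; [27,28] uncovered → point at 28.
Points: 3, 9, 15, 23, 26, 28 (6 total).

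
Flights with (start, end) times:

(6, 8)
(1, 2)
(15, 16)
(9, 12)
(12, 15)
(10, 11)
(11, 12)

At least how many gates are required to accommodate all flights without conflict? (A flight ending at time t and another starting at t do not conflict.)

Count concurrent intervals with a sweep; the peak is the room count.
starts: [1, 6, 9, 10, 11, 12, 15]
ends:   [2, 8, 11, 12, 12, 15, 16]
s1→1 e2→0 s6→1 e8→0 s9→1 s10→2  — peak 2.

2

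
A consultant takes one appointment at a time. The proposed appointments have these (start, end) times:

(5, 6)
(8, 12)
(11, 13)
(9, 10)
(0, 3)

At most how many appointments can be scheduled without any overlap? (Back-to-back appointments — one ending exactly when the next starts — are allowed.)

4

By end time: (0,3), (5,6), (9,10), (8,12), (11,13).
Pick (0,3); next start ≥ 3 → (5,6); next start ≥ 6 → (9,10); next start ≥ 10 → (11,13).
Selected 4 appointments.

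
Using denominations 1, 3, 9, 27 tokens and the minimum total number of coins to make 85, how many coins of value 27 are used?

3

85 − 3×27→4 − 1×3→1 − 1×1→0
Count of 27: 3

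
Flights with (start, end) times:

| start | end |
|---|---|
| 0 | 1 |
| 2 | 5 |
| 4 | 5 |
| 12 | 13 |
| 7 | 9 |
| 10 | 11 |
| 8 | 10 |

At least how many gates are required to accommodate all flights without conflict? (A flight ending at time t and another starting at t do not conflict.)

2

Count concurrent intervals with a sweep; the peak is the room count.
starts: [0, 2, 4, 7, 8, 10, 12]
ends:   [1, 5, 5, 9, 10, 11, 13]
s0→1 e1→0 s2→1 s4→2  — peak 2.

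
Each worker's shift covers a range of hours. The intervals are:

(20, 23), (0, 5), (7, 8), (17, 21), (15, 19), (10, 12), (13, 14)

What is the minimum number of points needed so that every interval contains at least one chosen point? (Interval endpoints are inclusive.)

Process intervals by earliest right end; each time one isn't hit yet, stab at its right endpoint.
Sorted: [0,5] [7,8] [10,12] [13,14] [15,19] [17,21] [20,23]
{[0,5]} hit by 5; {[7,8]} hit by 8; {[10,12]} hit by 12; {[13,14]} hit by 14; {[15,19],[17,21]} hit by 19; {[20,23]} hit by 23.
Points: 5, 8, 12, 14, 19, 23 (6 total).

6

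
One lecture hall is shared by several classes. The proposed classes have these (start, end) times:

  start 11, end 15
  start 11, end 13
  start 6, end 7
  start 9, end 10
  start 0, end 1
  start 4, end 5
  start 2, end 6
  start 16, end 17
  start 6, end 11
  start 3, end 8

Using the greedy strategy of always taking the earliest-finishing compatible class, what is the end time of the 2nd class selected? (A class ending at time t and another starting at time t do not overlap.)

5

Sort by end time and greedily take each interval whose start is ≥ the last chosen end.
By end time: (0,1), (4,5), (2,6), (6,7), (3,8), (9,10), (6,11), (11,13), (11,15), (16,17).
Pick (0,1); next start ≥ 1 → (4,5); next start ≥ 5 → (6,7); next start ≥ 7 → (9,10); next start ≥ 10 → (11,13); next start ≥ 13 → (16,17).
Selected: (0,1) (4,5) (6,7) (9,10) (11,13) (16,17)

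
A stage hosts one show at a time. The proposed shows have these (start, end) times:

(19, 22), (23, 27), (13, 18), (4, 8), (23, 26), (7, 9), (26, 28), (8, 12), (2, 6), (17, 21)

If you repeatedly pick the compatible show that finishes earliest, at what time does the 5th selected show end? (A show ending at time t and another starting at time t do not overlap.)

26

By end time: (2,6), (4,8), (7,9), (8,12), (13,18), (17,21), (19,22), (23,26), (23,27), (26,28).
Pick (2,6); next start ≥ 6 → (7,9); next start ≥ 9 → (13,18); next start ≥ 18 → (19,22); next start ≥ 22 → (23,26); next start ≥ 26 → (26,28).
Selected: (2,6) (7,9) (13,18) (19,22) (23,26) (26,28)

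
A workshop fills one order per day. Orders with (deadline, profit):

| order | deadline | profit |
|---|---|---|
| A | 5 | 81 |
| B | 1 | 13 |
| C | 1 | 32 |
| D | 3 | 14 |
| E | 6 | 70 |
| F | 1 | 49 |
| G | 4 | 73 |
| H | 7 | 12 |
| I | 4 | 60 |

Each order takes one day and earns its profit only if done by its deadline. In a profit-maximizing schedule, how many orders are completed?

7

Take jobs in profit order; each goes to the latest open slot no later than its deadline.
Profit order: A=81 G=73 E=70 I=60 F=49 C=32 D=14 B=13 H=12
Assign: A→slot 5, G→slot 4, E→slot 6, I→slot 3, F→slot 1, C skipped, D→slot 2, B skipped, H→slot 7.
Slots: [1:F] [2:D] [3:I] [4:G] [5:A] [6:E] [7:H]
7 of 9 scheduled.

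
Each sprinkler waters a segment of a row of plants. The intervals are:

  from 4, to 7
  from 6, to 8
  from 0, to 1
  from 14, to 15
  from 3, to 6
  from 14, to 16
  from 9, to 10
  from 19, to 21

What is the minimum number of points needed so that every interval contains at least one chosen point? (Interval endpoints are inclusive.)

5

Process intervals by earliest right end; each time one isn't hit yet, stab at its right endpoint.
Sorted: [0,1] [3,6] [4,7] [6,8] [9,10] [14,15] [14,16] [19,21]
{[0,1]} hit by 1; {[3,6],[4,7],[6,8]} hit by 6; {[9,10]} hit by 10; {[14,15],[14,16]} hit by 15; {[19,21]} hit by 21.
Points: 1, 6, 10, 15, 21 (5 total).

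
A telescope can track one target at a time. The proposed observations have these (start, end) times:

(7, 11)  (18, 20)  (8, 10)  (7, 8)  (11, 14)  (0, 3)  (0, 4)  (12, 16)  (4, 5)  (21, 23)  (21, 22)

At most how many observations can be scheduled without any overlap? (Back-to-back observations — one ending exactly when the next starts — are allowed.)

Greedy by earliest finish: after sorting by end time, pick each interval compatible with the last pick.
Sorted by end: (0,3)  (0,4)  (4,5)  (7,8)  (8,10)  (7,11)  (11,14)  (12,16)  (18,20)  (21,22)  (21,23)
take (0,3); take (4,5); take (7,8); take (8,10); take (11,14); skip (12,16); take (18,20); take (21,22).
Selected 7 observations.

7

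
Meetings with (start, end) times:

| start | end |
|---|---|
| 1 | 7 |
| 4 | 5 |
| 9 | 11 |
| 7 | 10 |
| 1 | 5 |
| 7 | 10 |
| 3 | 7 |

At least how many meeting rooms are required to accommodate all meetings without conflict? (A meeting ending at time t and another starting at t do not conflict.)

The answer is the maximum number of intervals overlapping at any instant.
Events (time:±→running): 1:+→1 1:+→2 3:+→3 4:+→4 … peak 4.

4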